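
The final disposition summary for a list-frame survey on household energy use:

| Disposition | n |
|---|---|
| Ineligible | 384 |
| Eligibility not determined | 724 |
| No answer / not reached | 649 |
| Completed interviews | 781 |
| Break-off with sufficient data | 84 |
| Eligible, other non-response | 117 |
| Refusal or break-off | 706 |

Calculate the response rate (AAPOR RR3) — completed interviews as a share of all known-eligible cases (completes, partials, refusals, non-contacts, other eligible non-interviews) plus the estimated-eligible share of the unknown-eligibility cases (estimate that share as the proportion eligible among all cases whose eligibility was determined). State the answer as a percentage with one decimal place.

Num: 781
Eligible (known): 781 + 84 + 706 + 649 + 117 = 2337
e = 2337 / (2337 + 384) = 2337 / 2721 = 0.8589
e × U: 0.8589 × 724 = 621.84
Denom: 2337 + 621.84 = 2958.84
RR3 = 781 / 2958.84 = 0.2640

26.4%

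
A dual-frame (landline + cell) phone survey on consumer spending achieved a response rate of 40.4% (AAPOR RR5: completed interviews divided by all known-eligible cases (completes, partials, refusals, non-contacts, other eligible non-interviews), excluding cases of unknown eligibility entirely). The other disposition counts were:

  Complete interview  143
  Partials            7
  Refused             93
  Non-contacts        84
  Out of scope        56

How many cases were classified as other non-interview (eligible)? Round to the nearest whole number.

RR5 = 143 / D = 0.404
D = 143 / 0.404 = 354.0
Other denominator terms total 327
other non-interview (eligible) = 354.0 − 327 ≈ 27

27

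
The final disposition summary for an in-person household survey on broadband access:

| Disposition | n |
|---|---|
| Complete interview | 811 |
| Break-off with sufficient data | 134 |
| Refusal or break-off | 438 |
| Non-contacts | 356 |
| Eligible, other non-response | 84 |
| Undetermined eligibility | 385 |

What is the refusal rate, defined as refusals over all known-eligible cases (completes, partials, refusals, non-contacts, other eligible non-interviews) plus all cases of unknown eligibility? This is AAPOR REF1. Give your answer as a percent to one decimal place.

19.8%

Num: 438
Base: 811 + 134 + 438 + 356 + 84 + 385 = 2208
REF1 = 438 / 2208 = 0.1984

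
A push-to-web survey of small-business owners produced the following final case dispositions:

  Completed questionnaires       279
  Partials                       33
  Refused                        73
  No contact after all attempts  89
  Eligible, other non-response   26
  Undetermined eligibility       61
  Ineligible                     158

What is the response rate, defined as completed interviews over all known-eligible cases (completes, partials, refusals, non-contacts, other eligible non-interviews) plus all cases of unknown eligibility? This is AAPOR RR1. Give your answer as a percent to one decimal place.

Numerator → 279
Denominator → 279 + 33 + 73 + 89 + 26 + 61 = 561
RR1 = 279 / 561 = 0.4973

49.7%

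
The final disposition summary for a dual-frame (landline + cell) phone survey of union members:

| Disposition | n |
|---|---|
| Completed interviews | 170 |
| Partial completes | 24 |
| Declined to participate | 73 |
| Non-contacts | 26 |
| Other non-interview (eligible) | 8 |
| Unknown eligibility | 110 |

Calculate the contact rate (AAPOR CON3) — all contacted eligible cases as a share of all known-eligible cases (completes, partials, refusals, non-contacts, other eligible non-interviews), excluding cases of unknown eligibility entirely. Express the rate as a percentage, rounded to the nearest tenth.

91.4%

Num → 170 + 24 + 73 + 8 = 275
Denominator → 170 + 24 + 73 + 26 + 8 = 301
CON3 = 275 / 301 = 0.9136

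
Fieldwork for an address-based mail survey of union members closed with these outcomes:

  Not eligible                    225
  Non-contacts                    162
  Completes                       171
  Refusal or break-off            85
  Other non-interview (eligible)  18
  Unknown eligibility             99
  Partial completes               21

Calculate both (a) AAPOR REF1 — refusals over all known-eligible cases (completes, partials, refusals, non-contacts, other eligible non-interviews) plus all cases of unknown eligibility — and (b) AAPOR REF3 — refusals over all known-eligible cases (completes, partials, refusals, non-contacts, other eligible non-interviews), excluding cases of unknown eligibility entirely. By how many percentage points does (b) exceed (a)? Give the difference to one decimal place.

Numerator: 85
Denom: 171 + 21 + 85 + 162 + 18 + 99 = 556
REF1 = 85 / 556 = 0.1529
Denom: 171 + 21 + 85 + 162 + 18 = 457
REF3 = 85 / 457 = 0.1860
Difference = 18.60 − 15.29 = 3.31 percentage points

3.3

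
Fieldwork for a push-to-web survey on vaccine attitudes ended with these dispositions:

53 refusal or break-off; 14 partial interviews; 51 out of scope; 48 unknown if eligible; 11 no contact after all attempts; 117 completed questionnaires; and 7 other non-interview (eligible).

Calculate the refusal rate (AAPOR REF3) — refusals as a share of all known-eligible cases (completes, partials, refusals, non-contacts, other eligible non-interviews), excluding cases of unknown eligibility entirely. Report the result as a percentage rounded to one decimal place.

26.2%

Num = 53
Denom = 117 + 14 + 53 + 11 + 7 = 202
REF3 = 53 / 202 = 0.2624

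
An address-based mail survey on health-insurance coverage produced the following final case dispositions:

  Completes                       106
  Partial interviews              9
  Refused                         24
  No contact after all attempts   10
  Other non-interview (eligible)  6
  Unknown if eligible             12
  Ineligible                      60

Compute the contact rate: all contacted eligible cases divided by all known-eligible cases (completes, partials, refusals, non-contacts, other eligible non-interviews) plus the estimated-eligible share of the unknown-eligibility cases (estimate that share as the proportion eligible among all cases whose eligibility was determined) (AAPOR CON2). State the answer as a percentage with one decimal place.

88.6%

Numerator: 106 + 9 + 24 + 6 = 145
Known eligible: 106 + 9 + 24 + 10 + 6 = 155
e = 155 / (155 + 60) = 155 / 215 = 0.7209
Estimated eligible among unknowns: 0.7209 × 12 = 8.65
Denom: 155 + 8.65 = 163.65
CON2 = 145 / 163.65 = 0.8860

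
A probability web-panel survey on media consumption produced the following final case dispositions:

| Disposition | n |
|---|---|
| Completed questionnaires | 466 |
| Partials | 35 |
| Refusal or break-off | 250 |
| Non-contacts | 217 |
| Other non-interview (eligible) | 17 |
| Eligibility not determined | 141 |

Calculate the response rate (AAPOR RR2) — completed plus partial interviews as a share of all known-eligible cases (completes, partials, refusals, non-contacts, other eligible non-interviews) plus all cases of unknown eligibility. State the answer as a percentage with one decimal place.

44.5%

Numerator → 466 + 35 = 501
Base → 466 + 35 + 250 + 217 + 17 + 141 = 1126
RR2 = 501 / 1126 = 0.4449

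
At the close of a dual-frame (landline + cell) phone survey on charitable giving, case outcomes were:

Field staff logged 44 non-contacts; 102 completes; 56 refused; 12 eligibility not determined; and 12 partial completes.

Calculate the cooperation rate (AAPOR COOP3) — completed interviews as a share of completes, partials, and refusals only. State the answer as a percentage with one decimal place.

60.0%

Numerator → 102
Base → 102 + 12 + 56 = 170
COOP3 = 102 / 170 = 0.6000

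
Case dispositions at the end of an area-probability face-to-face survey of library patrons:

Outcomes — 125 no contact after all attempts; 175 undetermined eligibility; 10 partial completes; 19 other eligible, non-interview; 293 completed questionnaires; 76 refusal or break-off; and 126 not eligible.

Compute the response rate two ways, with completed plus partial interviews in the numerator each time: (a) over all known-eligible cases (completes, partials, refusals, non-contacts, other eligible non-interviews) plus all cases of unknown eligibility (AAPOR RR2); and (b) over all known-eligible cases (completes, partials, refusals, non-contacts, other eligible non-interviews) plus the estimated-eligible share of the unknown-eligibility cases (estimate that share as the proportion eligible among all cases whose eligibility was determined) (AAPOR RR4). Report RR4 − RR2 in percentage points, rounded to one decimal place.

2.2

Num: 293 + 10 = 303
Denominator: 293 + 10 + 76 + 125 + 19 + 175 = 698
RR2 = 303 / 698 = 0.4341
Known eligible: 293 + 10 + 76 + 125 + 19 = 523
e = 523 / (523 + 126) = 523 / 649 = 0.8059
Estimated eligible among unknowns: 0.8059 × 175 = 141.03
Denominator: 523 + 141.03 = 664.03
RR4 = 303 / 664.03 = 0.4563
Difference = 45.63 − 43.41 = 2.22 percentage points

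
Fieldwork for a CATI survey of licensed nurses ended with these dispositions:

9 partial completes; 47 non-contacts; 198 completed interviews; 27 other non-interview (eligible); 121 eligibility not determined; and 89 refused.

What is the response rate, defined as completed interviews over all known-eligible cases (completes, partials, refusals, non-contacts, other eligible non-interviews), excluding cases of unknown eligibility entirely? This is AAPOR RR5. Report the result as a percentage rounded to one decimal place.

53.5%

Top: 198
Base: 198 + 9 + 89 + 47 + 27 = 370
RR5 = 198 / 370 = 0.5351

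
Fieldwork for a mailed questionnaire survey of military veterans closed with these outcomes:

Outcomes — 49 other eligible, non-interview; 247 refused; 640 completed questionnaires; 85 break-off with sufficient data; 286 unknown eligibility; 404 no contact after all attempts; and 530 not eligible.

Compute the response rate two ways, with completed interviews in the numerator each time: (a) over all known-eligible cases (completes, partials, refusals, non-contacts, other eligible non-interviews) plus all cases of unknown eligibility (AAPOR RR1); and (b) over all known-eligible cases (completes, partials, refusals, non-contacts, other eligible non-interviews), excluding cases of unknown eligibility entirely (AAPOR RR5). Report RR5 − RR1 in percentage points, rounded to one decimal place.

Num: 640
Base: 640 + 85 + 247 + 404 + 49 + 286 = 1711
RR1 = 640 / 1711 = 0.3741
Base: 640 + 85 + 247 + 404 + 49 = 1425
RR5 = 640 / 1425 = 0.4491
Difference = 44.91 − 37.41 = 7.50 percentage points

7.5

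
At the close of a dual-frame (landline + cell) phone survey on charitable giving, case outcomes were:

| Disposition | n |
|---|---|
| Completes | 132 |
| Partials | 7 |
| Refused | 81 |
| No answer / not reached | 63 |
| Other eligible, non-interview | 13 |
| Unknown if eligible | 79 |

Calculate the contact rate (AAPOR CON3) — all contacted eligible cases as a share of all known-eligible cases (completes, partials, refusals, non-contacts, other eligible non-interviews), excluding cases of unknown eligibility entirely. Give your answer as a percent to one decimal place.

Num = 132 + 7 + 81 + 13 = 233
Base = 132 + 7 + 81 + 63 + 13 = 296
CON3 = 233 / 296 = 0.7872

78.7%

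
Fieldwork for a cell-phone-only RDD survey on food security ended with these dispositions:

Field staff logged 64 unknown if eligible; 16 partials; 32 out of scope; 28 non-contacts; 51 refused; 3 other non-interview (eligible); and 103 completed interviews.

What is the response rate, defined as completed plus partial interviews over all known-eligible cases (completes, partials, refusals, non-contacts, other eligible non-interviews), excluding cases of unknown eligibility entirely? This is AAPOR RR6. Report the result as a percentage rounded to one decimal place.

59.2%

Top → 103 + 16 = 119
Denominator → 103 + 16 + 51 + 28 + 3 = 201
RR6 = 119 / 201 = 0.5920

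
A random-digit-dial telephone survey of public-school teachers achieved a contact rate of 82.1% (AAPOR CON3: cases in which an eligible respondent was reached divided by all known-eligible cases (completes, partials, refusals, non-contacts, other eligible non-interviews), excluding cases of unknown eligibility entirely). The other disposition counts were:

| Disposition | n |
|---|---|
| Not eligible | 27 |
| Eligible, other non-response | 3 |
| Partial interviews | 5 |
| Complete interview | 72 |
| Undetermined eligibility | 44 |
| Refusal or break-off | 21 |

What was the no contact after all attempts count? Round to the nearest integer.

22

Num = 72 + 5 + 21 + 3 = 101
CON3 = 101 / D = 0.821
D = 101 / 0.821 = 123.0
Other denominator terms total 101
no contact after all attempts = 123.0 − 101 ≈ 22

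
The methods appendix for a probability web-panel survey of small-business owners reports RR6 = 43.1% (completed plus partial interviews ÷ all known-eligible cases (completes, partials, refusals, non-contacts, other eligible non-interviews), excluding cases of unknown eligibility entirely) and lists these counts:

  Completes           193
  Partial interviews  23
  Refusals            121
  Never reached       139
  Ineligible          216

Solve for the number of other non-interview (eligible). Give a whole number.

25

Top: 193 + 23 = 216
RR6 = 216 / D = 0.431
D = 216 / 0.431 = 501.2
Rest of base = 476
other non-interview (eligible) = 501.2 − 476 ≈ 25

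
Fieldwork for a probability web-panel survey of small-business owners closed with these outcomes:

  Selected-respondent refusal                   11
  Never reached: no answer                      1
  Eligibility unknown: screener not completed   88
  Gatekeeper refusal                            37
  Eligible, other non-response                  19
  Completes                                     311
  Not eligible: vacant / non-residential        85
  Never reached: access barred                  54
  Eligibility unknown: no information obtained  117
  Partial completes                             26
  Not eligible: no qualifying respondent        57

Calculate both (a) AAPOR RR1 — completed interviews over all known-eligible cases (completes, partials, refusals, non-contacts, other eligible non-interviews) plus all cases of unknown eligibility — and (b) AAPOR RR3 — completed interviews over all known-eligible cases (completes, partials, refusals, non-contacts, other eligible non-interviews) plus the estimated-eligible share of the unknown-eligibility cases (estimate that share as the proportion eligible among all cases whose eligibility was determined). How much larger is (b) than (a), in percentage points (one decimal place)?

3.7

Refusals = 37 + 11 = 48
Never reached = 1 + 54 = 55
Eligibility not determined = 88 + 117 = 205
Screened out, ineligible = 57 + 85 = 142
Top → 311
Denominator → 311 + 26 + 48 + 55 + 19 + 205 = 664
RR1 = 311 / 664 = 0.4684
Determined eligible → 311 + 26 + 48 + 55 + 19 = 459
e = 459 / (459 + 142) = 459 / 601 = 0.7637
e × U → 0.7637 × 205 = 156.56
Denominator → 459 + 156.56 = 615.56
RR3 = 311 / 615.56 = 0.5052
Difference = 50.52 − 46.84 = 3.68 percentage points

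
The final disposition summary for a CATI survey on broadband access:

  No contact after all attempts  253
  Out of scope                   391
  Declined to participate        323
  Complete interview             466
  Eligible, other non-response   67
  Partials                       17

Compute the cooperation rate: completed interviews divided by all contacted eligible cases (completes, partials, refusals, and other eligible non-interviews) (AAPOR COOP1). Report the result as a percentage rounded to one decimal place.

53.4%

Num → 466
Denom → 466 + 17 + 323 + 67 = 873
COOP1 = 466 / 873 = 0.5338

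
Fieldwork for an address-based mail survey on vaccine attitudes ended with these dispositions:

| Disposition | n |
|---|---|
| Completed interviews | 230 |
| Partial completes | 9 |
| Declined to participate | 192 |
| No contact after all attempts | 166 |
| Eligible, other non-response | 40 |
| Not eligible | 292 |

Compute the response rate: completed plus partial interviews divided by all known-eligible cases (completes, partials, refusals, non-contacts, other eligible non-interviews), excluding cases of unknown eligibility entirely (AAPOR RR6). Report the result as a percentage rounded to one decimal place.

Num: 230 + 9 = 239
Denom: 230 + 9 + 192 + 166 + 40 = 637
RR6 = 239 / 637 = 0.3752

37.5%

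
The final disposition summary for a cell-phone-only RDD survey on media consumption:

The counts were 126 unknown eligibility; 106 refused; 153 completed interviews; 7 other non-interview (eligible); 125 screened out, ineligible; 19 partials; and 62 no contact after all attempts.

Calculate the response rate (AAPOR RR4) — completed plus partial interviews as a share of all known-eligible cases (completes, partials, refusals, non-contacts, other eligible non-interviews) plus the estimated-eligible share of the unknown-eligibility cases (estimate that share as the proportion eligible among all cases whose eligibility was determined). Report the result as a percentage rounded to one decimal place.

Num = 153 + 19 = 172
Determined eligible = 153 + 19 + 106 + 62 + 7 = 347
e = 347 / (347 + 125) = 347 / 472 = 0.7352
Eligible share of unknowns = 0.7352 × 126 = 92.64
Base = 347 + 92.64 = 439.64
RR4 = 172 / 439.64 = 0.3912

39.1%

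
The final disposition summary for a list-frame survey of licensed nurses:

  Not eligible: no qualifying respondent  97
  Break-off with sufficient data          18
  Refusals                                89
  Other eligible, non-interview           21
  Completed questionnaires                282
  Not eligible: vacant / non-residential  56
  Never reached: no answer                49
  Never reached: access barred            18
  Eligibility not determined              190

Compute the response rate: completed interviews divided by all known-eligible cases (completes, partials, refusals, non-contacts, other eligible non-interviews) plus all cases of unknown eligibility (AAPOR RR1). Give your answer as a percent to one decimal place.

No contact after all attempts = 49 + 18 = 67
Out of scope = 97 + 56 = 153
Top: 282
Denom: 282 + 18 + 89 + 67 + 21 + 190 = 667
RR1 = 282 / 667 = 0.4228

42.3%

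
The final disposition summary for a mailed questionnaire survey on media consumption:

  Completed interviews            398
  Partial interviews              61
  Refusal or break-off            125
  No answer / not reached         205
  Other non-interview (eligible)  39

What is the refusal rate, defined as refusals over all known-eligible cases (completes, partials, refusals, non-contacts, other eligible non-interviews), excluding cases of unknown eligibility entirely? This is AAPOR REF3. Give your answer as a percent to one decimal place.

Num = 125
Denominator = 398 + 61 + 125 + 205 + 39 = 828
REF3 = 125 / 828 = 0.1510

15.1%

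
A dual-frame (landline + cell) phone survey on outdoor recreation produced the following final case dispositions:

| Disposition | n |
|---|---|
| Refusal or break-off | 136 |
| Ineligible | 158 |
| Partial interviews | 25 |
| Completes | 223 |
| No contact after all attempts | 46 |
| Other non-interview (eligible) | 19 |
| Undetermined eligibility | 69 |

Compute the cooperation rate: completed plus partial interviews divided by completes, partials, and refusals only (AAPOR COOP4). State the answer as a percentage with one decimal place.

64.6%

Numerator → 223 + 25 = 248
Base → 223 + 25 + 136 = 384
COOP4 = 248 / 384 = 0.6458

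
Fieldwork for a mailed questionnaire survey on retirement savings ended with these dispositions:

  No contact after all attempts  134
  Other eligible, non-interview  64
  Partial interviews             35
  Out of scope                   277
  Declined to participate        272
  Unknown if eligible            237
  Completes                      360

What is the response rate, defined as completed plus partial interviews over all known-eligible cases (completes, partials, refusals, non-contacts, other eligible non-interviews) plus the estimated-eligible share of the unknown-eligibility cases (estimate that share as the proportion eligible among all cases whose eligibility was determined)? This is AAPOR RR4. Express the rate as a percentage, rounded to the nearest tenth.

37.8%

Top: 360 + 35 = 395
Eligible (known): 360 + 35 + 272 + 134 + 64 = 865
e = 865 / (865 + 277) = 865 / 1142 = 0.7574
e × U: 0.7574 × 237 = 179.50
Denominator: 865 + 179.50 = 1044.50
RR4 = 395 / 1044.50 = 0.3782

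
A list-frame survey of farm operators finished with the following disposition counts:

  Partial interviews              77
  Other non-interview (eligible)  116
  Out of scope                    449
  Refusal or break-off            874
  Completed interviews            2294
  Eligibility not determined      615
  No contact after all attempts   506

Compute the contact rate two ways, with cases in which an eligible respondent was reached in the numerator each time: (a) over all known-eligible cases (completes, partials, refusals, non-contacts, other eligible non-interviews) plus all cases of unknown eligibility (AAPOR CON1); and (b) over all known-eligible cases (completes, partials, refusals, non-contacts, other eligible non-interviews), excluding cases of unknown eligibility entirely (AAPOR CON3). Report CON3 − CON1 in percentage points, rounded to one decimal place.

Top: 2294 + 77 + 874 + 116 = 3361
Denominator: 2294 + 77 + 874 + 506 + 116 + 615 = 4482
CON1 = 3361 / 4482 = 0.7499
Denominator: 2294 + 77 + 874 + 506 + 116 = 3867
CON3 = 3361 / 3867 = 0.8691
Difference = 86.91 − 74.99 = 11.92 percentage points

11.9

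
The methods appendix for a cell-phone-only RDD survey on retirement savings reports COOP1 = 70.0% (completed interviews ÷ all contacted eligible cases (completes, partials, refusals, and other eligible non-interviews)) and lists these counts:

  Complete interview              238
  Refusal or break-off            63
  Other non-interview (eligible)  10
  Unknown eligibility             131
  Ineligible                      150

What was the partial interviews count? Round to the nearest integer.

COOP1 = 238 / D = 0.700
D = 238 / 0.700 = 340.0
Remaining denominator categories sum to 311
partial interviews = 340.0 − 311 ≈ 29

29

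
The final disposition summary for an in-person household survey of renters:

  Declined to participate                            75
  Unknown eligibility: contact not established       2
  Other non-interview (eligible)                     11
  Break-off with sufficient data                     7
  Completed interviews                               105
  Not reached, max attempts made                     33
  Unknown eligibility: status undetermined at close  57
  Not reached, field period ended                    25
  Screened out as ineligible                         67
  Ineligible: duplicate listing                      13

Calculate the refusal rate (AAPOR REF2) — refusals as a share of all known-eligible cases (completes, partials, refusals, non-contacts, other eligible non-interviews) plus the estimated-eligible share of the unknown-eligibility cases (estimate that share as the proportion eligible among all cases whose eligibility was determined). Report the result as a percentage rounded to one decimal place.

24.9%

Never reached = 25 + 33 = 58
Eligibility not determined = 2 + 57 = 59
Ineligible = 67 + 13 = 80
Num: 75
Known eligible: 105 + 7 + 75 + 58 + 11 = 256
e = 256 / (256 + 80) = 256 / 336 = 0.7619
Eligible share of unknowns: 0.7619 × 59 = 44.95
Denom: 256 + 44.95 = 300.95
REF2 = 75 / 300.95 = 0.2492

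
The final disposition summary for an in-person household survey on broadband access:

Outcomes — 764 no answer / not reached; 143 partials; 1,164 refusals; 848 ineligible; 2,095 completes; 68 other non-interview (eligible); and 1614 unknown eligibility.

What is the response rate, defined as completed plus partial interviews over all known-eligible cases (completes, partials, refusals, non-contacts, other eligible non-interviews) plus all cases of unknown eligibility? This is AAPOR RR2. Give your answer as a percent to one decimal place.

38.3%

Num → 2095 + 143 = 2238
Denominator → 2095 + 143 + 1164 + 764 + 68 + 1614 = 5848
RR2 = 2238 / 5848 = 0.3827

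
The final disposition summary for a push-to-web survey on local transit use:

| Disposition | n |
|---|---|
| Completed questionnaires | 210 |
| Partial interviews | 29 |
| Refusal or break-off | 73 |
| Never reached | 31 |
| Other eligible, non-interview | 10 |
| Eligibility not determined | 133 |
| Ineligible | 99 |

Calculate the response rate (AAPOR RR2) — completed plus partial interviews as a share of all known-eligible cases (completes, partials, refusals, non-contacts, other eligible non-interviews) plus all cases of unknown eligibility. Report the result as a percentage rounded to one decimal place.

Top → 210 + 29 = 239
Denominator → 210 + 29 + 73 + 31 + 10 + 133 = 486
RR2 = 239 / 486 = 0.4918

49.2%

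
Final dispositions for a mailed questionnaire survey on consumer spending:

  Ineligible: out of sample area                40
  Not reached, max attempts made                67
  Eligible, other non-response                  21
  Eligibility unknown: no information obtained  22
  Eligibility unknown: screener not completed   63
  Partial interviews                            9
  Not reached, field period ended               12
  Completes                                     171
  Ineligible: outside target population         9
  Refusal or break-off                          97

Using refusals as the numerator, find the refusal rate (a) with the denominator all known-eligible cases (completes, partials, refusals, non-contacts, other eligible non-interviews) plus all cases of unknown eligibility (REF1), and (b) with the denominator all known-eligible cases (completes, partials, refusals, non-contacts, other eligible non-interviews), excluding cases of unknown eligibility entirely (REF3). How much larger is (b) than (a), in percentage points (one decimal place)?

4.7

Non-contacts = 12 + 67 = 79
Eligibility not determined = 63 + 22 = 85
Screened out, ineligible = 9 + 40 = 49
Top → 97
Denom → 171 + 9 + 97 + 79 + 21 + 85 = 462
REF1 = 97 / 462 = 0.2100
Denom → 171 + 9 + 97 + 79 + 21 = 377
REF3 = 97 / 377 = 0.2573
Difference = 25.73 − 21.00 = 4.73 percentage points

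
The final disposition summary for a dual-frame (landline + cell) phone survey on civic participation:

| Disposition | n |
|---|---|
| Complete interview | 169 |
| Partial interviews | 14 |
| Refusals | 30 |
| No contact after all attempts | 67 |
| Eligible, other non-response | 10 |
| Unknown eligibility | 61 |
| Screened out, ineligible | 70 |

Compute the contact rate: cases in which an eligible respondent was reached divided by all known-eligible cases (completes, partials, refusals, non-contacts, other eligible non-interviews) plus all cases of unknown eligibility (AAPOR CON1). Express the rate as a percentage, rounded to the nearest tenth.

Numerator = 169 + 14 + 30 + 10 = 223
Denom = 169 + 14 + 30 + 67 + 10 + 61 = 351
CON1 = 223 / 351 = 0.6353

63.5%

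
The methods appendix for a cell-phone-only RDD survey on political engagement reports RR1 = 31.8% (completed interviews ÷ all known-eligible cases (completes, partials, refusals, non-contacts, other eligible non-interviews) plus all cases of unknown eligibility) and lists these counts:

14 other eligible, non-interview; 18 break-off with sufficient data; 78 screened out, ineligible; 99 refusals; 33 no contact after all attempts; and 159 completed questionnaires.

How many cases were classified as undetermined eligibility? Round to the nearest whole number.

177

RR1 = 159 / D = 0.318
D = 159 / 0.318 = 500.0
Remaining denominator categories sum to 323
undetermined eligibility = 500.0 − 323 ≈ 177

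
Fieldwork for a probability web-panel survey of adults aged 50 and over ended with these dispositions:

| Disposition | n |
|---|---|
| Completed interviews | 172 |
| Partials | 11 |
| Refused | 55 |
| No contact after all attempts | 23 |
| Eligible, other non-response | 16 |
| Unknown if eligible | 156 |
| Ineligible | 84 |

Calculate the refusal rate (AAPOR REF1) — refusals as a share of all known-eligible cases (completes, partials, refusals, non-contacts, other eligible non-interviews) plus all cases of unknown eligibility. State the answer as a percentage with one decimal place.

12.7%

Num: 55
Denom: 172 + 11 + 55 + 23 + 16 + 156 = 433
REF1 = 55 / 433 = 0.1270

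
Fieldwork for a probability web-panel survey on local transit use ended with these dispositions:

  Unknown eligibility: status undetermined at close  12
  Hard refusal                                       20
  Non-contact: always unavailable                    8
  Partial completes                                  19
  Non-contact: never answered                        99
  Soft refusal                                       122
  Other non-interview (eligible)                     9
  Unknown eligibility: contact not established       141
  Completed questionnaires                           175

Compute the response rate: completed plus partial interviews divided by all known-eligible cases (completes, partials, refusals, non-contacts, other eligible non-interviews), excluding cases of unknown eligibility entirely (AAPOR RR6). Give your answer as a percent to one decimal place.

Declined to participate = 20 + 122 = 142
No contact after all attempts = 99 + 8 = 107
Eligibility not determined = 141 + 12 = 153
Num = 175 + 19 = 194
Denom = 175 + 19 + 142 + 107 + 9 = 452
RR6 = 194 / 452 = 0.4292

42.9%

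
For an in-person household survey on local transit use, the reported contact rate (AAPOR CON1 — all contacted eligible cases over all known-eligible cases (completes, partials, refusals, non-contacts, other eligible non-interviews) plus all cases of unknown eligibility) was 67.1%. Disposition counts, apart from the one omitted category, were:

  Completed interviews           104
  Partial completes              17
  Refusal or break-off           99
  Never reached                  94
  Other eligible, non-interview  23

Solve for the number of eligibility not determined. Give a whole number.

25

Top → 104 + 17 + 99 + 23 = 243
CON1 = 243 / D = 0.671
D = 243 / 0.671 = 362.1
Other denominator terms total 337
eligibility not determined = 362.1 − 337 ≈ 25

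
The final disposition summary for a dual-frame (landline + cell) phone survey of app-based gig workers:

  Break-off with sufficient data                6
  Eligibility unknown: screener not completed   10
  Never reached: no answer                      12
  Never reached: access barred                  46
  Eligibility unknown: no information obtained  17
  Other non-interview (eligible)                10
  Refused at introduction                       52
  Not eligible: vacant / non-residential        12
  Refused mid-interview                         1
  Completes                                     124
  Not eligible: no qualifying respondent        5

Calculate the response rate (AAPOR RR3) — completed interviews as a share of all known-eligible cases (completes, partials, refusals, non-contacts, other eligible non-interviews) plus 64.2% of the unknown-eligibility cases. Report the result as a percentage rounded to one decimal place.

Declined to participate = 52 + 1 = 53
Non-contacts = 12 + 46 = 58
Unknown eligibility = 10 + 17 = 27
Ineligible = 5 + 12 = 17
Top = 124
Known eligible = 124 + 6 + 53 + 58 + 10 = 251
e × U = 0.6420 × 27 = 17.33
Base = 251 + 17.33 = 268.33
RR3 = 124 / 268.33 = 0.4621

46.2%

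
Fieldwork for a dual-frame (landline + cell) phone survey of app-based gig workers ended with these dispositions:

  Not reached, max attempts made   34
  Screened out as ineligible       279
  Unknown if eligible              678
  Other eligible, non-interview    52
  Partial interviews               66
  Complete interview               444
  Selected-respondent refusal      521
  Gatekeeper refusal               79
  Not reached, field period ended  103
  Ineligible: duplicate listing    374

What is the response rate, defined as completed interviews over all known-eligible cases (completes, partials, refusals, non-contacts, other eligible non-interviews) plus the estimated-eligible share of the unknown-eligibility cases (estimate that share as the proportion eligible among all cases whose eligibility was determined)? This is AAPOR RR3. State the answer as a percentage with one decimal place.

25.4%

Refusal or break-off = 79 + 521 = 600
No contact after all attempts = 103 + 34 = 137
Out of scope = 279 + 374 = 653
Top → 444
Known eligible → 444 + 66 + 600 + 137 + 52 = 1299
e = 1299 / (1299 + 653) = 1299 / 1952 = 0.6655
e × U → 0.6655 × 678 = 451.21
Denom → 1299 + 451.21 = 1750.21
RR3 = 444 / 1750.21 = 0.2537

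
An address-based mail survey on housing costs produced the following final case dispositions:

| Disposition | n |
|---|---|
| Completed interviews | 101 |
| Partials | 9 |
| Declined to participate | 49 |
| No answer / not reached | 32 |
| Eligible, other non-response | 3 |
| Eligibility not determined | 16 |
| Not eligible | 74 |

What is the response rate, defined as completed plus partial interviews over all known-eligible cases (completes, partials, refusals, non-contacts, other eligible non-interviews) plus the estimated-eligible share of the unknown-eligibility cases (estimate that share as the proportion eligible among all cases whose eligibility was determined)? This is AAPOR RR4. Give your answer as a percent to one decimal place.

53.5%

Top = 101 + 9 = 110
Eligible (known) = 101 + 9 + 49 + 32 + 3 = 194
e = 194 / (194 + 74) = 194 / 268 = 0.7239
Eligible share of unknowns = 0.7239 × 16 = 11.58
Denom = 194 + 11.58 = 205.58
RR4 = 110 / 205.58 = 0.5351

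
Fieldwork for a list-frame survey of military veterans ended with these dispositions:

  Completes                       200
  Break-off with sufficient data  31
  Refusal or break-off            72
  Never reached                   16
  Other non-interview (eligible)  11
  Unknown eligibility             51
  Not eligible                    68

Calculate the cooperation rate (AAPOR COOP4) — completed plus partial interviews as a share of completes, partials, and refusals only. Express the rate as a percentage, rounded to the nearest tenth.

76.2%

Numerator: 200 + 31 = 231
Base: 200 + 31 + 72 = 303
COOP4 = 231 / 303 = 0.7624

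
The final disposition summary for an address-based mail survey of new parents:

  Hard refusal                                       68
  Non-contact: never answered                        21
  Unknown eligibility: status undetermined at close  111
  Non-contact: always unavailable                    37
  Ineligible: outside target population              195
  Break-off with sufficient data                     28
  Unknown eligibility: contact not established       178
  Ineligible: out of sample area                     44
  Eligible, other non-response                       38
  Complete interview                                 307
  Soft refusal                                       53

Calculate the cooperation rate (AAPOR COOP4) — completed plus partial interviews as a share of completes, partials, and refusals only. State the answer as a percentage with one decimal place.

Refused = 68 + 53 = 121
No answer / not reached = 21 + 37 = 58
Eligibility not determined = 178 + 111 = 289
Not eligible = 195 + 44 = 239
Num: 307 + 28 = 335
Base: 307 + 28 + 121 = 456
COOP4 = 335 / 456 = 0.7346

73.5%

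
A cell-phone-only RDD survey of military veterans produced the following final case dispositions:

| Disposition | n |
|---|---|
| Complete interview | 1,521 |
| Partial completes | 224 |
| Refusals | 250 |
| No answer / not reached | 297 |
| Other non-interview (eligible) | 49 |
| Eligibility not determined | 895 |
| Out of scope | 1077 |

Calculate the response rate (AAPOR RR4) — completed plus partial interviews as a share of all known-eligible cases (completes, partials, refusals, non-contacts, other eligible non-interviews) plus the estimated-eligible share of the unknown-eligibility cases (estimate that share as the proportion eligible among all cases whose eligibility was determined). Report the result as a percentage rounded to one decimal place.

59.1%

Top = 1521 + 224 = 1745
Known eligible = 1521 + 224 + 250 + 297 + 49 = 2341
e = 2341 / (2341 + 1077) = 2341 / 3418 = 0.6849
Eligible share of unknowns = 0.6849 × 895 = 612.99
Denominator = 2341 + 612.99 = 2953.99
RR4 = 1745 / 2953.99 = 0.5907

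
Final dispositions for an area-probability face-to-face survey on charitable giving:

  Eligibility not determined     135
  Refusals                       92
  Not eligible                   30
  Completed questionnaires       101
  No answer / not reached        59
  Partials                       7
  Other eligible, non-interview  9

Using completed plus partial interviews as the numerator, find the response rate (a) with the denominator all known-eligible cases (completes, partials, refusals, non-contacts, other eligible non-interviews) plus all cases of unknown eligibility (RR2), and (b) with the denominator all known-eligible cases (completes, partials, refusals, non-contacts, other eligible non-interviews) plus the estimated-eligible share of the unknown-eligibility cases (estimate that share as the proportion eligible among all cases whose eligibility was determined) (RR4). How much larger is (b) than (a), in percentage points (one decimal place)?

Num: 101 + 7 = 108
Denominator: 101 + 7 + 92 + 59 + 9 + 135 = 403
RR2 = 108 / 403 = 0.2680
Eligible (known): 101 + 7 + 92 + 59 + 9 = 268
e = 268 / (268 + 30) = 268 / 298 = 0.8993
Estimated eligible among unknowns: 0.8993 × 135 = 121.41
Denominator: 268 + 121.41 = 389.41
RR4 = 108 / 389.41 = 0.2773
Difference = 27.73 − 26.80 = 0.93 percentage points

0.9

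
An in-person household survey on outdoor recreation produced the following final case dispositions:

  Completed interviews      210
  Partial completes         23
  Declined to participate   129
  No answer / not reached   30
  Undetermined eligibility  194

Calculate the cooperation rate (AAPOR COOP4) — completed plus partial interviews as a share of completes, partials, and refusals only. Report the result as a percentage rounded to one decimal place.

Numerator: 210 + 23 = 233
Denominator: 210 + 23 + 129 = 362
COOP4 = 233 / 362 = 0.6436

64.4%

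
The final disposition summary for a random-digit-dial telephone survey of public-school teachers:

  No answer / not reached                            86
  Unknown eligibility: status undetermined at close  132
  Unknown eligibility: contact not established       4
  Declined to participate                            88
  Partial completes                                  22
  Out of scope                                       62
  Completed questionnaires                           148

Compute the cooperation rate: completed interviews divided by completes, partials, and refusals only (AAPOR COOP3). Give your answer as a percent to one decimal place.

Unknown eligibility = 4 + 132 = 136
Numerator → 148
Denominator → 148 + 22 + 88 = 258
COOP3 = 148 / 258 = 0.5736

57.4%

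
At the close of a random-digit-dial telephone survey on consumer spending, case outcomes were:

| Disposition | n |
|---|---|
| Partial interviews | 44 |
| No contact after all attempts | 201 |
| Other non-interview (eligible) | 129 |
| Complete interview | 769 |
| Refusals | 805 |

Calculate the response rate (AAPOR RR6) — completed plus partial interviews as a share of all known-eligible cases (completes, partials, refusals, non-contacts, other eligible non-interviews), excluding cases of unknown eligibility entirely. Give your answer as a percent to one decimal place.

41.7%

Numerator = 769 + 44 = 813
Base = 769 + 44 + 805 + 201 + 129 = 1948
RR6 = 813 / 1948 = 0.4174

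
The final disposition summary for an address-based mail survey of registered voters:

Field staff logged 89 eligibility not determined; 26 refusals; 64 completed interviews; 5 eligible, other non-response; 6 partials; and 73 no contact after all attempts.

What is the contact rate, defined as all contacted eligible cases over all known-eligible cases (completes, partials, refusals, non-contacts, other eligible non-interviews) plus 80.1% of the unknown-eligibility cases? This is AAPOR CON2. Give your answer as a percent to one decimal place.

Num → 64 + 6 + 26 + 5 = 101
Eligible (known) → 64 + 6 + 26 + 73 + 5 = 174
Estimated eligible among unknowns → 0.8010 × 89 = 71.29
Denom → 174 + 71.29 = 245.29
CON2 = 101 / 245.29 = 0.4118

41.2%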